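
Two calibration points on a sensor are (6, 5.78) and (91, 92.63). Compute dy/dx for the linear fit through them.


slope = (y2 - y1) / (x2 - x1)
= (92.63 - 5.78) / (91 - 6)
= 86.8500 / 85
= 1.0218

1.0218


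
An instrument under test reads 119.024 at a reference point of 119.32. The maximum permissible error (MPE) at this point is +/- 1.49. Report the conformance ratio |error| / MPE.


e = indication - reference = 119.024 - 119.32 = -0.2960
|e| = 0.2960
ratio = |e| / MPE = 0.2960 / 1.49
ratio = 0.1987

0.1987


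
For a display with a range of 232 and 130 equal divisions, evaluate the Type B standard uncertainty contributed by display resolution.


resolution = range / divisions
resolution = 232 / 130 = 1.7846154
u_res = resolution / (2*sqrt(3))
u_res = 1.7846154 / 3.4641016
u_res = 0.5152

0.5152


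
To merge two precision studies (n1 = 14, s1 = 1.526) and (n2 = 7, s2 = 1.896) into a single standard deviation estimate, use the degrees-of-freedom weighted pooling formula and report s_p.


s_p = sqrt(((n1-1)*s1^2 + (n2-1)*s2^2) / (n1+n2-2))
numerator = (14-1)*1.526^2 + (7-1)*1.896^2 = 30.272788 + 21.568896 = 51.841684
denominator = 14 + 7 - 2 = 19
s_p^2 = 51.841684 / 19 = 2.7285097
s_p = sqrt(2.7285097) = 1.6518

1.6518


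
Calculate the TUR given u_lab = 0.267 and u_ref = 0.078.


TUR = u_lab / u_ref
= 0.267 / 0.078
= 3.4231

3.4231


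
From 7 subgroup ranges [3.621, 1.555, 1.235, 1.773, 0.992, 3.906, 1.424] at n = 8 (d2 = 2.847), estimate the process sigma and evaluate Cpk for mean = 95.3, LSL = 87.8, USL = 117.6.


R_bar = (3.621 + 1.555 + 1.235 + 1.773 + 0.992 + 3.906 + 1.424) / 7 = 2.0722857
sigma = R_bar / d2 = 2.0722857 / 2.847 = 0.72788398
Cp = (USL - LSL)/(6*sigma) = (117.6 - 87.8)/(6*0.72788398) = 6.8234
Cpu = (117.6 - 95.3)/(3*0.72788398) = 10.2123
Cpl = (95.3 - 87.8)/(3*0.72788398) = 3.4346
Cpk = min(Cpu, Cpl) = 3.4346

3.4346


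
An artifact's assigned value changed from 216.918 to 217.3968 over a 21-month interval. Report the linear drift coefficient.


rate = (v2 - v1) / months
= (217.3968 - 216.918) / 21
= 0.4788 / 21
= 0.0228

0.0228


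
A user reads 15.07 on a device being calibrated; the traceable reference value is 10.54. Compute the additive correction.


Correction = standard - reading
= 10.54 - 15.07
= -4.5300

-4.5300


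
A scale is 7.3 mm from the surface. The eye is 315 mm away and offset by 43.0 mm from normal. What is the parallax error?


error = h * offset / d
= 7.3 * 43.0 / 315
= 0.9965

0.9965


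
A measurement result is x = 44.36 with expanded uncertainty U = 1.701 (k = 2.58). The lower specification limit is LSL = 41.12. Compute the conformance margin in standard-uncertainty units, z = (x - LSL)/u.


u = U / k = 1.701 / 2.58 = 0.65930233
margin = |LSL - x| = |41.12 - 44.36| = 3.24
z = margin / u = 3.24 / 0.65930233
z = 4.9143

4.9143


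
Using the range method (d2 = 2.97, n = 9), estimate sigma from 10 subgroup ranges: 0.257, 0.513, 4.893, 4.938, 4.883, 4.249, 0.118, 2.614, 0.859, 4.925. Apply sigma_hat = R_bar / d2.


R_bar = (0.257 + 0.513 + 4.893 + 4.938 + 4.883 + 4.249 + 0.118 + 2.614 + 0.859 + 4.925) / 10
R_bar = 28.249 / 10 = 2.8249
sigma_hat = R_bar / d2 = 2.8249 / 2.97 = 0.9511

0.9511


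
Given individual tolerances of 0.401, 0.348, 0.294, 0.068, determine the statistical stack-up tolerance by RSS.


RSS = sqrt(0.401^2 + 0.348^2 + 0.294^2 + 0.068^2)
= sqrt(0.372965)
= 0.6107

0.6107


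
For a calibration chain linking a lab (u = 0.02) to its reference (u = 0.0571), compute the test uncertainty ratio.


TUR = u_lab / u_ref
= 0.02 / 0.0571
= 0.3503

0.3503


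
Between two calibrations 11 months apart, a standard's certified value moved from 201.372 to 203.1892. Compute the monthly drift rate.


rate = (v2 - v1) / months
= (203.1892 - 201.372) / 11
= 1.8172 / 11
= 0.1652

0.1652


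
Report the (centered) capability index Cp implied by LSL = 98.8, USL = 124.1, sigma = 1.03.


Cp = (USL - LSL) / (6 * sigma)
= (124.1 - 98.8) / (6 * 1.03)
= 25.3000 / 6.1800
= 4.0939

4.0939


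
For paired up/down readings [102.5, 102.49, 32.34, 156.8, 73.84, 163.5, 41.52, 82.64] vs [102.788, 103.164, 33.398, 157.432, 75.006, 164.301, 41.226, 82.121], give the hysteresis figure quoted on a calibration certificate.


|102.5 - 102.788| = 0.2880
|102.49 - 103.164| = 0.6740
|32.34 - 33.398| = 1.0580
|156.8 - 157.432| = 0.6320
|73.84 - 75.006| = 1.1660
|163.5 - 164.301| = 0.8010
|41.52 - 41.226| = 0.2940
|82.64 - 82.121| = 0.5190
hysteresis = max(diffs) = 1.1660

1.1660


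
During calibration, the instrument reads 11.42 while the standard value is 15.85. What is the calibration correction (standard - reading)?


Correction = standard - reading
= 15.85 - 11.42
= 4.4300

4.4300


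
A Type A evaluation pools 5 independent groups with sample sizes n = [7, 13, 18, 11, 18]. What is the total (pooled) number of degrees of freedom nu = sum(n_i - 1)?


nu = sum_i (n_i - 1)
nu = ((7 - 1) + (13 - 1) + (18 - 1) + (11 - 1) + (18 - 1))
nu = 6 + 12 + 17 + 10 + 17
nu = 62

62


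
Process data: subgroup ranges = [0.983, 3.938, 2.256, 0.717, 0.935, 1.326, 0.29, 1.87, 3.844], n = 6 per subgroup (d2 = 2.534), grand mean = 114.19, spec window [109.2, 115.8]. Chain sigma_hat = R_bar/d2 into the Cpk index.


R_bar = (0.983 + 3.938 + 2.256 + 0.717 + 0.935 + 1.326 + 0.29 + 1.87 + 3.844) / 9 = 1.7954444
sigma = R_bar / d2 = 1.7954444 / 2.534 = 0.70854159
Cp = (USL - LSL)/(6*sigma) = (115.8 - 109.2)/(6*0.70854159) = 1.5525
Cpu = (115.8 - 114.19)/(3*0.70854159) = 0.7574
Cpl = (114.19 - 109.2)/(3*0.70854159) = 2.3475
Cpk = min(Cpu, Cpl) = 0.7574

0.7574


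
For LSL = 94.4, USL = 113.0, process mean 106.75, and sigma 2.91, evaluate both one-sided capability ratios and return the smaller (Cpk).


Cpu = (USL - mean) / (3*sigma) = (113.0 - 106.75) / (3*2.91) = 0.7159
Cpl = (mean - LSL) / (3*sigma) = (106.75 - 94.4) / (3*2.91) = 1.4147
Cpk = min(Cpu, Cpl) = 0.7159

0.7159


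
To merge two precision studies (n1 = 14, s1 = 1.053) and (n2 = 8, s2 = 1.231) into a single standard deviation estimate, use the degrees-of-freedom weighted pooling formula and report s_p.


s_p = sqrt(((n1-1)*s1^2 + (n2-1)*s2^2) / (n1+n2-2))
numerator = (14-1)*1.053^2 + (8-1)*1.231^2 = 14.414517 + 10.607527 = 25.022044
denominator = 14 + 8 - 2 = 20
s_p^2 = 25.022044 / 20 = 1.2511022
s_p = sqrt(1.2511022) = 1.1185

1.1185


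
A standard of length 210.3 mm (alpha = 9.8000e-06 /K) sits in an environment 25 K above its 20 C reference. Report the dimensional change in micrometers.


dL = L * alpha * dT
= 210.3 * 9.8000e-06 * 25
= 0.0515235 mm
dL_um = 0.0515235 * 1000 = 51.5235 um

51.5235


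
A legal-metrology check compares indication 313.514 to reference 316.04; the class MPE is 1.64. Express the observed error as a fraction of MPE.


e = indication - reference = 313.514 - 316.04 = -2.5260
|e| = 2.5260
ratio = |e| / MPE = 2.5260 / 1.64
ratio = 1.5402

1.5402


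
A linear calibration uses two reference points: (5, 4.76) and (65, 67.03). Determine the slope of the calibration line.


slope = (y2 - y1) / (x2 - x1)
= (67.03 - 4.76) / (65 - 5)
= 62.2700 / 60
= 1.0378

1.0378


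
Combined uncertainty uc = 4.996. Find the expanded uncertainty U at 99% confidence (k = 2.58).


U = k * uc
U = 2.58 * 4.996
U = 12.8897

12.8897


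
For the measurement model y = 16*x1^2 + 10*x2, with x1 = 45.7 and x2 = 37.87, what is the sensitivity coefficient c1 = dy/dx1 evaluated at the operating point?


y = 16*x1^2 + 10*x2
dy/dx1 = 2*16*x1
Evaluate at x1 = 45.7: c1 = 32 * 45.7
c1 = 1462.4000

1462.4000


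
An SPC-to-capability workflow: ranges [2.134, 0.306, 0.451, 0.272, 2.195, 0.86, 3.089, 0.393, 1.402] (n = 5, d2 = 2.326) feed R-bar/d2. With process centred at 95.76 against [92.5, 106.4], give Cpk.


R_bar = (2.134 + 0.306 + 0.451 + 0.272 + 2.195 + 0.86 + 3.089 + 0.393 + 1.402) / 9 = 1.2335556
sigma = R_bar / d2 = 1.2335556 / 2.326 = 0.53033345
Cp = (USL - LSL)/(6*sigma) = (106.4 - 92.5)/(6*0.53033345) = 4.3683
Cpu = (106.4 - 95.76)/(3*0.53033345) = 6.6876
Cpl = (95.76 - 92.5)/(3*0.53033345) = 2.0490
Cpk = min(Cpu, Cpl) = 2.0490

2.0490


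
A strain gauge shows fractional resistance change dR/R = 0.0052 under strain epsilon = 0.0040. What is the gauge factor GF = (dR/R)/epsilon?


GF = (dR/R) / epsilon
= 0.0052 / 0.0040
= 1.3000

1.3000


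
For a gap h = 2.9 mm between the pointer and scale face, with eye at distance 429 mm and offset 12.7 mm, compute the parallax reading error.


error = h * offset / d
= 2.9 * 12.7 / 429
= 0.0859

0.0859


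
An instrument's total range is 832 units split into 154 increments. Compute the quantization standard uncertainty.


resolution = range / divisions
resolution = 832 / 154 = 5.4025974
u_res = resolution / (2*sqrt(3))
u_res = 5.4025974 / 3.4641016
u_res = 1.5596

1.5596


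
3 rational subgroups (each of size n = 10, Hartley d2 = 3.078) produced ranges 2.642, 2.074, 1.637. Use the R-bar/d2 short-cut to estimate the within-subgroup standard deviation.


R_bar = (2.642 + 2.074 + 1.637) / 3
R_bar = 6.353 / 3 = 2.1176667
sigma_hat = R_bar / d2 = 2.1176667 / 3.078 = 0.6880

0.6880


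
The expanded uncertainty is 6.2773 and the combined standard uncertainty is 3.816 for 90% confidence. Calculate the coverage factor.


k = U / uc
k = 6.2773 / 3.816
k = 1.645

1.645


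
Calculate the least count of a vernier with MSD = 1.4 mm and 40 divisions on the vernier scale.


LC = MSD / n_div
= 1.4 / 40
= 0.0350

0.0350


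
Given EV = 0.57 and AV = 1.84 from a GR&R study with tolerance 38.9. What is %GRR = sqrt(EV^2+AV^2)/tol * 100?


GRR = sqrt(EV^2 + AV^2) = sqrt(0.57^2 + 1.84^2) = 1.9262658
%GRR = GRR / tol * 100 = 1.9262658 / 38.9 * 100
%GRR = 4.9518

4.9518


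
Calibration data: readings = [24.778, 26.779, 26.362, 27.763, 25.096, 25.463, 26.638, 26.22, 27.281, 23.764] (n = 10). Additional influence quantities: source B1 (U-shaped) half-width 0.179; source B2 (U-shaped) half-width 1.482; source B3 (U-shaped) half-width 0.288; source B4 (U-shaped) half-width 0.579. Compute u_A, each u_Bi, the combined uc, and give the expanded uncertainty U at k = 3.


mean = (24.778 + 26.779 + 26.362 + 27.763 + 25.096 + 25.463 + 26.638 + 26.22 + 27.281 + 23.764) / 10 = 26.0144
s = sqrt(sum((x - mean)^2)/(n-1)) = 1.2265104
u_A = s / sqrt(n) = 1.2265104 / sqrt(10) = 0.38785664
u_B1 = 0.179 / sqrt(2) = 0.12657211
u_B2 = 1.482 / sqrt(2) = 1.0479322
u_B3 = 0.288 / sqrt(2) = 0.20364675
u_B4 = 0.579 / sqrt(2) = 0.40941483
uc = sqrt(0.38785664^2 + 0.12657211^2 + 1.0479322^2 + 0.20364675^2 + 0.40941483^2) = 1.2139636
U = k * uc = 3 * 1.2139636
U = 3.6419

3.6419


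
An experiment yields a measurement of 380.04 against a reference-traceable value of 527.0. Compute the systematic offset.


Systematic error = measured - true
= 380.04 - 527.0
= -146.9600

-146.9600


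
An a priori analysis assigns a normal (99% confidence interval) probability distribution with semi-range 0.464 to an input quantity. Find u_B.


u_B = half_width / 2.576
u_B = 0.464 / 2.576
u_B = 0.1801

0.1801


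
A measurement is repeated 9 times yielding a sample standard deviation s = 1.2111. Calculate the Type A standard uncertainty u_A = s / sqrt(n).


u_A = s / sqrt(n)
u_A = 1.2111 / sqrt(9)
u_A = 1.2111 / 3
u_A = 0.4037

0.4037


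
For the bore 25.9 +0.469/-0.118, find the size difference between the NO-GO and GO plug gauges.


GO = nominal - lower_tol (smallest hole = maximum material condition)
GO = 25.9 - 0.118 = 25.782
NO-GO = nominal + upper_tol (largest hole = least material condition)
NO-GO = 25.9 + 0.469 = 26.369
spread = NO-GO - GO = 26.369 - 25.782 = 0.5870

0.5870


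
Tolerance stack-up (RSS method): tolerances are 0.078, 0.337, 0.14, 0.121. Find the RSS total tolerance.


RSS = sqrt(0.078^2 + 0.337^2 + 0.14^2 + 0.121^2)
= sqrt(0.153894)
= 0.3923

0.3923


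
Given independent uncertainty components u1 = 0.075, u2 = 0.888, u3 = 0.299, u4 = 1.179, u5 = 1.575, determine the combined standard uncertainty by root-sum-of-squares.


uc = sqrt(0.075^2 + 0.888^2 + 0.299^2 + 1.179^2 + 1.575^2)
uc = sqrt(4.754236)
uc = 2.1804

2.1804


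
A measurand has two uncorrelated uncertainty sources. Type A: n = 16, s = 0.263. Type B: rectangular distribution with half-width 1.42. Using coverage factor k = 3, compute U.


u_A = s / sqrt(n) = 0.263 / sqrt(16) = 0.06575
u_B = half_width / sqrt(3) = 1.42 / sqrt(3) = 0.81983738
uc = sqrt(u_A^2 + u_B^2) = sqrt(0.06575^2 + 0.81983738^2) = 0.82246969
U = k * uc = 3 * 0.82246969
U = 2.4674

2.4674


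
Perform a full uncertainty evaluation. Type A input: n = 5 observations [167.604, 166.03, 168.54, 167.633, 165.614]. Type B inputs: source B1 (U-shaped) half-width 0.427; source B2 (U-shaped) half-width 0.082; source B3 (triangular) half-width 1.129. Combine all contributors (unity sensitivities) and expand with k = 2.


mean = (167.604 + 166.03 + 168.54 + 167.633 + 165.614) / 5 = 167.0842
s = sqrt(sum((x - mean)^2)/(n-1)) = 1.2210193
u_A = s / sqrt(n) = 1.2210193 / sqrt(5) = 0.54605643
u_B1 = 0.427 / sqrt(2) = 0.3019346
u_B2 = 0.082 / sqrt(2) = 0.057982756
u_B3 = 1.129 / sqrt(6) = 0.46091232
uc = sqrt(0.54605643^2 + 0.3019346^2 + 0.057982756^2 + 0.46091232^2) = 0.77791021
U = k * uc = 2 * 0.77791021
U = 1.5558

1.5558


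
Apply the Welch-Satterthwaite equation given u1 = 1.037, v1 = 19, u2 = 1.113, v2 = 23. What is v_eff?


uc = sqrt(u1^2 + u2^2) = sqrt(1.037^2 + 1.113^2) = 1.5212291
v_eff = uc^4 / (u1^4/v1 + u2^4/v2)
= 1.5212291^4 / (1.037^4/19 + 1.113^4/23)
= 5.3552346 / 0.12758364
v_eff = 41.9743

41.9743


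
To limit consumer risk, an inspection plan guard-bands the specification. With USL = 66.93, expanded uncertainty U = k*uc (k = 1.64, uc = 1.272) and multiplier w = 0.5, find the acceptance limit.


U = k * uc = 1.64 * 1.272 = 2.08608
guard band g = w * U = 0.5 * 2.08608 = 1.04304
AL = USL - g = 66.93 - 1.04304
AL = 65.8870

65.8870


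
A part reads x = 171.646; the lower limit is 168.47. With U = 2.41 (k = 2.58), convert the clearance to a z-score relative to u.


u = U / k = 2.41 / 2.58 = 0.93410853
margin = |LSL - x| = |168.47 - 171.646| = 3.176
z = margin / u = 3.176 / 0.93410853
z = 3.4000

3.4000


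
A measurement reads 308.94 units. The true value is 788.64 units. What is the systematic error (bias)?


Systematic error = measured - true
= 308.94 - 788.64
= -479.7000

-479.7000


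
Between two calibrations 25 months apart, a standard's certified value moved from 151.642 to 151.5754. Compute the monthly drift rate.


rate = (v2 - v1) / months
= (151.5754 - 151.642) / 25
= -0.0666 / 25
= -0.0027

-0.0027


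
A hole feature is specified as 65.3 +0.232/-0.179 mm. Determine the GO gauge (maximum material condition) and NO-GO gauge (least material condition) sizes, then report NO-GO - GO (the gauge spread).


GO = nominal - lower_tol (smallest hole = maximum material condition)
GO = 65.3 - 0.179 = 65.121
NO-GO = nominal + upper_tol (largest hole = least material condition)
NO-GO = 65.3 + 0.232 = 65.532
spread = NO-GO - GO = 65.532 - 65.121 = 0.4110

0.4110


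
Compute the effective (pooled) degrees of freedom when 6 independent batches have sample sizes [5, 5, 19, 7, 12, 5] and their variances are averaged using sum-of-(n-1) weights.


nu = sum_i (n_i - 1)
nu = ((5 - 1) + (5 - 1) + (19 - 1) + (7 - 1) + (12 - 1) + (5 - 1))
nu = 4 + 4 + 18 + 6 + 11 + 4
nu = 47

47


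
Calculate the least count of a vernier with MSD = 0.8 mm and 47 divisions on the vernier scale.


LC = MSD / n_div
= 0.8 / 47
= 0.0170

0.0170


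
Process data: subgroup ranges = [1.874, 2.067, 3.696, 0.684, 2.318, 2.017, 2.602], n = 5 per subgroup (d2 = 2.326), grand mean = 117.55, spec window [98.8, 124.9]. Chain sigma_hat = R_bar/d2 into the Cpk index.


R_bar = (1.874 + 2.067 + 3.696 + 0.684 + 2.318 + 2.017 + 2.602) / 7 = 2.1797143
sigma = R_bar / d2 = 2.1797143 / 2.326 = 0.93710847
Cp = (USL - LSL)/(6*sigma) = (124.9 - 98.8)/(6*0.93710847) = 4.6419
Cpu = (124.9 - 117.55)/(3*0.93710847) = 2.6144
Cpl = (117.55 - 98.8)/(3*0.93710847) = 6.6695
Cpk = min(Cpu, Cpl) = 2.6144

2.6144


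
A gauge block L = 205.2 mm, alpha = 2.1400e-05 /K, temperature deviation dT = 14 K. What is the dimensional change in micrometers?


dL = L * alpha * dT
= 205.2 * 2.1400e-05 * 14
= 0.0614779 mm
dL_um = 0.0614779 * 1000 = 61.4779 um

61.4779


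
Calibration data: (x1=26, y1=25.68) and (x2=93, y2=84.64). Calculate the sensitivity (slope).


slope = (y2 - y1) / (x2 - x1)
= (84.64 - 25.68) / (93 - 26)
= 58.9600 / 67
= 0.8800

0.8800


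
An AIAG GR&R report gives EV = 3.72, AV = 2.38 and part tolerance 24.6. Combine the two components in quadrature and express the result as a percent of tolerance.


GRR = sqrt(EV^2 + AV^2) = sqrt(3.72^2 + 2.38^2) = 4.4161975
%GRR = GRR / tol * 100 = 4.4161975 / 24.6 * 100
%GRR = 17.9520

17.9520


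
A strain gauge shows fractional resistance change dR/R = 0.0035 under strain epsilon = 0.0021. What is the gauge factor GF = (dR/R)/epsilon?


GF = (dR/R) / epsilon
= 0.0035 / 0.0021
= 1.6667

1.6667


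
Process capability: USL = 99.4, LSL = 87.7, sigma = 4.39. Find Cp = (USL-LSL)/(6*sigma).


Cp = (USL - LSL) / (6 * sigma)
= (99.4 - 87.7) / (6 * 4.39)
= 11.7000 / 26.3400
= 0.4442

0.4442


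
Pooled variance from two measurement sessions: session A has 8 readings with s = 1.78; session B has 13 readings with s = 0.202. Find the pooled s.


s_p = sqrt(((n1-1)*s1^2 + (n2-1)*s2^2) / (n1+n2-2))
numerator = (8-1)*1.78^2 + (13-1)*0.202^2 = 22.1788 + 0.489648 = 22.668448
denominator = 8 + 13 - 2 = 19
s_p^2 = 22.668448 / 19 = 1.1930762
s_p = sqrt(1.1930762) = 1.0923

1.0923


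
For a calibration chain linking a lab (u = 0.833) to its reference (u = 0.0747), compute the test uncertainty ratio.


TUR = u_lab / u_ref
= 0.833 / 0.0747
= 11.1513

11.1513


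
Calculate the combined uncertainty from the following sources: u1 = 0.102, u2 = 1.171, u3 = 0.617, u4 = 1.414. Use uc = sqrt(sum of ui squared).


uc = sqrt(0.102^2 + 1.171^2 + 0.617^2 + 1.414^2)
uc = sqrt(3.76173)
uc = 1.9395

1.9395


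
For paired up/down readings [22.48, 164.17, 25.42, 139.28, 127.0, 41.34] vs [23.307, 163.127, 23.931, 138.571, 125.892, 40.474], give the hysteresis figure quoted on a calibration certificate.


|22.48 - 23.307| = 0.8270
|164.17 - 163.127| = 1.0430
|25.42 - 23.931| = 1.4890
|139.28 - 138.571| = 0.7090
|127.0 - 125.892| = 1.1080
|41.34 - 40.474| = 0.8660
hysteresis = max(diffs) = 1.4890

1.4890


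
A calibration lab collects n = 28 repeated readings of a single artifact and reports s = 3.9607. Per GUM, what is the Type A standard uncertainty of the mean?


u_A = s / sqrt(n)
u_A = 3.9607 / sqrt(28)
u_A = 3.9607 / 5.2915026
u_A = 0.7485

0.7485


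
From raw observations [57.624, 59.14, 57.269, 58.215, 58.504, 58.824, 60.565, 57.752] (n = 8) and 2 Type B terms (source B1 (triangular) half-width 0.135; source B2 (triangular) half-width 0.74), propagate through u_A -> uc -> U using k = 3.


mean = (57.624 + 59.14 + 57.269 + 58.215 + 58.504 + 58.824 + 60.565 + 57.752) / 8 = 58.486625
s = sqrt(sum((x - mean)^2)/(n-1)) = 1.0488669
u_A = s / sqrt(n) = 1.0488669 / sqrt(8) = 0.37083045
u_B1 = 0.135 / sqrt(6) = 0.055113519
u_B2 = 0.74 / sqrt(6) = 0.30210373
uc = sqrt(0.37083045^2 + 0.055113519^2 + 0.30210373^2) = 0.48147626
U = k * uc = 3 * 0.48147626
U = 1.4444

1.4444


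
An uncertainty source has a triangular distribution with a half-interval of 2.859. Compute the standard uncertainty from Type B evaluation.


u_B = half_width / sqrt(6)
u_B = 2.859 / 2.4494897
u_B = 1.1672

1.1672


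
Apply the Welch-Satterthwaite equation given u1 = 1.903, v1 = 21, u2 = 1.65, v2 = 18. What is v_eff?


uc = sqrt(u1^2 + u2^2) = sqrt(1.903^2 + 1.65^2) = 2.5187118
v_eff = uc^4 / (u1^4/v1 + u2^4/v2)
= 2.5187118^4 / (1.903^4/21 + 1.65^4/18)
= 40.245183 / 1.036283
v_eff = 38.8361

38.8361


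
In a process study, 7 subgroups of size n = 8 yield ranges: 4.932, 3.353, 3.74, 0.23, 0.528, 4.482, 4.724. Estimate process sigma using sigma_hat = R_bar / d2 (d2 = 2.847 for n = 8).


R_bar = (4.932 + 3.353 + 3.74 + 0.23 + 0.528 + 4.482 + 4.724) / 7
R_bar = 21.989 / 7 = 3.1412857
sigma_hat = R_bar / d2 = 3.1412857 / 2.847 = 1.1034

1.1034


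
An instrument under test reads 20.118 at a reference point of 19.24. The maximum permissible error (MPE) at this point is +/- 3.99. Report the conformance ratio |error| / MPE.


e = indication - reference = 20.118 - 19.24 = 0.8780
|e| = 0.8780
ratio = |e| / MPE = 0.8780 / 3.99
ratio = 0.2201

0.2201


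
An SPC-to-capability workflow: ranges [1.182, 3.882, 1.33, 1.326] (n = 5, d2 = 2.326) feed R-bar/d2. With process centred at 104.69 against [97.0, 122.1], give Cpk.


R_bar = (1.182 + 3.882 + 1.33 + 1.326) / 4 = 1.93
sigma = R_bar / d2 = 1.93 / 2.326 = 0.82975064
Cp = (USL - LSL)/(6*sigma) = (122.1 - 97.0)/(6*0.82975064) = 5.0417
Cpu = (122.1 - 104.69)/(3*0.82975064) = 6.9941
Cpl = (104.69 - 97.0)/(3*0.82975064) = 3.0893
Cpk = min(Cpu, Cpl) = 3.0893

3.0893


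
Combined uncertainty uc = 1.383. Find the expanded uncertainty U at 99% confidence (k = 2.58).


U = k * uc
U = 2.58 * 1.383
U = 3.5681

3.5681


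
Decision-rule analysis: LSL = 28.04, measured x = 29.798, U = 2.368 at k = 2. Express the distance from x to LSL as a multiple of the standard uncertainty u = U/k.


u = U / k = 2.368 / 2 = 1.184
margin = |LSL - x| = |28.04 - 29.798| = 1.758
z = margin / u = 1.758 / 1.184
z = 1.4848

1.4848


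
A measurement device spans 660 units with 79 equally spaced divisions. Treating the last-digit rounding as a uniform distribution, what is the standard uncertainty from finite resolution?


resolution = range / divisions
resolution = 660 / 79 = 8.3544304
u_res = resolution / (2*sqrt(3))
u_res = 8.3544304 / 3.4641016
u_res = 2.4117

2.4117


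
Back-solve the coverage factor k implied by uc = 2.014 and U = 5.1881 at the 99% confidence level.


k = U / uc
k = 5.1881 / 2.014
k = 2.576

2.576


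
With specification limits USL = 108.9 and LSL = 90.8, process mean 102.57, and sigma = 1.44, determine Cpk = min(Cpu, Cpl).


Cpu = (USL - mean) / (3*sigma) = (108.9 - 102.57) / (3*1.44) = 1.4653
Cpl = (mean - LSL) / (3*sigma) = (102.57 - 90.8) / (3*1.44) = 2.7245
Cpk = min(Cpu, Cpl) = 1.4653

1.4653


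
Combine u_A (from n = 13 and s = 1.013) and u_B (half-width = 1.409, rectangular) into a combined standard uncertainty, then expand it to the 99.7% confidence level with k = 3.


u_A = s / sqrt(n) = 1.013 / sqrt(13) = 0.28095565
u_B = half_width / sqrt(3) = 1.409 / sqrt(3) = 0.81348653
uc = sqrt(u_A^2 + u_B^2) = sqrt(0.28095565^2 + 0.81348653^2) = 0.86063721
U = k * uc = 3 * 0.86063721
U = 2.5819

2.5819


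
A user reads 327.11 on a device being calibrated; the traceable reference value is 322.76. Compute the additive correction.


Correction = standard - reading
= 322.76 - 327.11
= -4.3500

-4.3500


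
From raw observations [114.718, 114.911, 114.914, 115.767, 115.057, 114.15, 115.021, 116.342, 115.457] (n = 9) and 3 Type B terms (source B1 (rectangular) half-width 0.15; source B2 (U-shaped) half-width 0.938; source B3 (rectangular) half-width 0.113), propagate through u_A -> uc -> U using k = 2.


mean = (114.718 + 114.911 + 114.914 + 115.767 + 115.057 + 114.15 + 115.021 + 116.342 + 115.457) / 9 = 115.1485556
s = sqrt(sum((x - mean)^2)/(n-1)) = 0.63447953
u_A = s / sqrt(n) = 0.63447953 / sqrt(9) = 0.21149318
u_B1 = 0.15 / sqrt(3) = 0.08660254
u_B2 = 0.938 / sqrt(2) = 0.66326616
u_B3 = 0.113 / sqrt(3) = 0.06524058
uc = sqrt(0.21149318^2 + 0.08660254^2 + 0.66326616^2 + 0.06524058^2) = 0.70456206
U = k * uc = 2 * 0.70456206
U = 1.4091

1.4091


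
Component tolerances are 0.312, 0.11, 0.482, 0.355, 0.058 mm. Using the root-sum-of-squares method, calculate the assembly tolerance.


RSS = sqrt(0.312^2 + 0.11^2 + 0.482^2 + 0.355^2 + 0.058^2)
= sqrt(0.471157)
= 0.6864

0.6864


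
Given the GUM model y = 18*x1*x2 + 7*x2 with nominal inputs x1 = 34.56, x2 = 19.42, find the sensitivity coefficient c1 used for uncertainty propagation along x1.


y = 18*x1*x2 + 7*x2
dy/dx1 = 18*x2
Evaluate at x2 = 19.42: c1 = 18 * 19.42
c1 = 349.5600

349.5600


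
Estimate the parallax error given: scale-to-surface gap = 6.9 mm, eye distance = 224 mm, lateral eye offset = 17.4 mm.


error = h * offset / d
= 6.9 * 17.4 / 224
= 0.5360

0.5360


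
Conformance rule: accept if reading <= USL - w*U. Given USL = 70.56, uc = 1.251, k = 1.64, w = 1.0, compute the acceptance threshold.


U = k * uc = 1.64 * 1.251 = 2.05164
guard band g = w * U = 1.0 * 2.05164 = 2.05164
AL = USL - g = 70.56 - 2.05164
AL = 68.5084

68.5084


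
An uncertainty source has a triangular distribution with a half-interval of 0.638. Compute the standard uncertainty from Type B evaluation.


u_B = half_width / sqrt(6)
u_B = 0.638 / 2.4494897
u_B = 0.2605

0.2605


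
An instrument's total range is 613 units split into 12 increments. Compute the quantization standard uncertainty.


resolution = range / divisions
resolution = 613 / 12 = 51.083333
u_res = resolution / (2*sqrt(3))
u_res = 51.083333 / 3.4641016
u_res = 14.7465

14.7465


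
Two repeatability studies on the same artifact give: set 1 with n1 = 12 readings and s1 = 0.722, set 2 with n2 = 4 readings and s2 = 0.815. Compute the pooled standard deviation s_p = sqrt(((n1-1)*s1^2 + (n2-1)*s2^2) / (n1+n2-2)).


s_p = sqrt(((n1-1)*s1^2 + (n2-1)*s2^2) / (n1+n2-2))
numerator = (12-1)*0.722^2 + (4-1)*0.815^2 = 5.734124 + 1.992675 = 7.726799
denominator = 12 + 4 - 2 = 14
s_p^2 = 7.726799 / 14 = 0.55191421
s_p = sqrt(0.55191421) = 0.7429

0.7429


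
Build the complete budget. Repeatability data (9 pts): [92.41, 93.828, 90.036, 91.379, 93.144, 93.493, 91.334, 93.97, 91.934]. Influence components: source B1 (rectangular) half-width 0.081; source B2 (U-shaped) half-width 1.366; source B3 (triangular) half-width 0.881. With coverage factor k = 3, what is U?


mean = (92.41 + 93.828 + 90.036 + 91.379 + 93.144 + 93.493 + 91.334 + 93.97 + 91.934) / 9 = 92.392
s = sqrt(sum((x - mean)^2)/(n-1)) = 1.3339903
u_A = s / sqrt(n) = 1.3339903 / sqrt(9) = 0.44466343
u_B1 = 0.081 / sqrt(3) = 0.046765372
u_B2 = 1.366 / sqrt(2) = 0.96590786
u_B3 = 0.881 / sqrt(6) = 0.35966674
uc = sqrt(0.44466343^2 + 0.046765372^2 + 0.96590786^2 + 0.35966674^2) = 1.1234993
U = k * uc = 3 * 1.1234993
U = 3.3705

3.3705


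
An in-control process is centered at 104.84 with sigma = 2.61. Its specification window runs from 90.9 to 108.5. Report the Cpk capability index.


Cpu = (USL - mean) / (3*sigma) = (108.5 - 104.84) / (3*2.61) = 0.4674
Cpl = (mean - LSL) / (3*sigma) = (104.84 - 90.9) / (3*2.61) = 1.7803
Cpk = min(Cpu, Cpl) = 0.4674

0.4674


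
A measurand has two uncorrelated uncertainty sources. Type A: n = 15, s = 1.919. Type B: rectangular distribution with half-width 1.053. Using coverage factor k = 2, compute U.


u_A = s / sqrt(n) = 1.919 / sqrt(15) = 0.49548367
u_B = half_width / sqrt(3) = 1.053 / sqrt(3) = 0.60794983
uc = sqrt(u_A^2 + u_B^2) = sqrt(0.49548367^2 + 0.60794983^2) = 0.78428761
U = k * uc = 2 * 0.78428761
U = 1.5686

1.5686


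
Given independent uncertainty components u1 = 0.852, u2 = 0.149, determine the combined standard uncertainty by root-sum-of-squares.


uc = sqrt(0.852^2 + 0.149^2)
uc = sqrt(0.748105)
uc = 0.8649

0.8649


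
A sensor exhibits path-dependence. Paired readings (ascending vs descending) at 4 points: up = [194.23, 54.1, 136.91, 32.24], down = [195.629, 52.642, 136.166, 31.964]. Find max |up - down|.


|194.23 - 195.629| = 1.3990
|54.1 - 52.642| = 1.4580
|136.91 - 136.166| = 0.7440
|32.24 - 31.964| = 0.2760
hysteresis = max(diffs) = 1.4580

1.4580


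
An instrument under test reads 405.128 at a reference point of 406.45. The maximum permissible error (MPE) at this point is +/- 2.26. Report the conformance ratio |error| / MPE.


e = indication - reference = 405.128 - 406.45 = -1.3220
|e| = 1.3220
ratio = |e| / MPE = 1.3220 / 2.26
ratio = 0.5850

0.5850


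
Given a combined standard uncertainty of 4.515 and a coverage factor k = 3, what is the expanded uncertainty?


U = k * uc
U = 3 * 4.515
U = 13.5450

13.5450


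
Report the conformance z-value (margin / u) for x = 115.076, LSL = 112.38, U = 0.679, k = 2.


u = U / k = 0.679 / 2 = 0.3395
margin = |LSL - x| = |112.38 - 115.076| = 2.696
z = margin / u = 2.696 / 0.3395
z = 7.9411

7.9411


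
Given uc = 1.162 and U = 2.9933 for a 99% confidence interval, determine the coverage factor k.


k = U / uc
k = 2.9933 / 1.162
k = 2.576

2.576


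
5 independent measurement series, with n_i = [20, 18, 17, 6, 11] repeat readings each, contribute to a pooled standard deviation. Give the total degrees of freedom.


nu = sum_i (n_i - 1)
nu = ((20 - 1) + (18 - 1) + (17 - 1) + (6 - 1) + (11 - 1))
nu = 19 + 17 + 16 + 5 + 10
nu = 67

67


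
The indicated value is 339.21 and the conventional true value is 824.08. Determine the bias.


Systematic error = measured - true
= 339.21 - 824.08
= -484.8700

-484.8700


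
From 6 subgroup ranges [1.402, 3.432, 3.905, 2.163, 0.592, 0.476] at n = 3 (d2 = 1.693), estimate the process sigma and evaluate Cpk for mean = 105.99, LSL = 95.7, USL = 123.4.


R_bar = (1.402 + 3.432 + 3.905 + 2.163 + 0.592 + 0.476) / 6 = 1.995
sigma = R_bar / d2 = 1.995 / 1.693 = 1.1783816
Cp = (USL - LSL)/(6*sigma) = (123.4 - 95.7)/(6*1.1783816) = 3.9178
Cpu = (123.4 - 105.99)/(3*1.1783816) = 4.9248
Cpl = (105.99 - 95.7)/(3*1.1783816) = 2.9108
Cpk = min(Cpu, Cpl) = 2.9108

2.9108


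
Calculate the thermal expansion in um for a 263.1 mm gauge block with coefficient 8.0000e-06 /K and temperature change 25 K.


dL = L * alpha * dT
= 263.1 * 8.0000e-06 * 25
= 0.0526200 mm
dL_um = 0.0526200 * 1000 = 52.6200 um

52.6200


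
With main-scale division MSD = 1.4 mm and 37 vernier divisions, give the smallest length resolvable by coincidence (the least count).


LC = MSD / n_div
= 1.4 / 37
= 0.0378

0.0378


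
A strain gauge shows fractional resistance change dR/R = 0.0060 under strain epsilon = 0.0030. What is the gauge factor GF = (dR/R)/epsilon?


GF = (dR/R) / epsilon
= 0.0060 / 0.0030
= 2.0000

2.0000


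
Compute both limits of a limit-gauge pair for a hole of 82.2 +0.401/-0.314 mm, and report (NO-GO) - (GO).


GO = nominal - lower_tol (smallest hole = maximum material condition)
GO = 82.2 - 0.314 = 81.886
NO-GO = nominal + upper_tol (largest hole = least material condition)
NO-GO = 82.2 + 0.401 = 82.601
spread = NO-GO - GO = 82.601 - 81.886 = 0.7150

0.7150


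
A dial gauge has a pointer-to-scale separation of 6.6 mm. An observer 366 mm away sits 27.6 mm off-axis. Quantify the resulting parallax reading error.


error = h * offset / d
= 6.6 * 27.6 / 366
= 0.4977

0.4977


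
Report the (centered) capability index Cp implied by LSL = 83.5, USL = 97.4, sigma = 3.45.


Cp = (USL - LSL) / (6 * sigma)
= (97.4 - 83.5) / (6 * 3.45)
= 13.9000 / 20.7000
= 0.6715

0.6715


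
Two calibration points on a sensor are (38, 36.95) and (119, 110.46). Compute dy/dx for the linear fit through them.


slope = (y2 - y1) / (x2 - x1)
= (110.46 - 36.95) / (119 - 38)
= 73.5100 / 81
= 0.9075

0.9075


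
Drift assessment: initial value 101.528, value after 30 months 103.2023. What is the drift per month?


rate = (v2 - v1) / months
= (103.2023 - 101.528) / 30
= 1.6743 / 30
= 0.0558

0.0558


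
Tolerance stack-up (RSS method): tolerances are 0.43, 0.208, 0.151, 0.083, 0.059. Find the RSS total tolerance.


RSS = sqrt(0.43^2 + 0.208^2 + 0.151^2 + 0.083^2 + 0.059^2)
= sqrt(0.261335)
= 0.5112

0.5112


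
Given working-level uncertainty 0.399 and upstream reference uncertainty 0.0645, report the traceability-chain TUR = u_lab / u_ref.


TUR = u_lab / u_ref
= 0.399 / 0.0645
= 6.1860

6.1860


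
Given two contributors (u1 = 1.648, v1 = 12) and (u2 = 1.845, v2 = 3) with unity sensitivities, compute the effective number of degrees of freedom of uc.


uc = sqrt(u1^2 + u2^2) = sqrt(1.648^2 + 1.845^2) = 2.473849
v_eff = uc^4 / (u1^4/v1 + u2^4/v2)
= 2.473849^4 / (1.648^4/12 + 1.845^4/3)
= 37.453529 / 4.4771399
v_eff = 8.3655

8.3655


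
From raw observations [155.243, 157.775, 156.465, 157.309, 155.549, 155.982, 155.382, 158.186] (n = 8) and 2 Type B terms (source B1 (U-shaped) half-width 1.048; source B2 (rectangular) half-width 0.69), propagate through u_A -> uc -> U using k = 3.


mean = (155.243 + 157.775 + 156.465 + 157.309 + 155.549 + 155.982 + 155.382 + 158.186) / 8 = 156.486375
s = sqrt(sum((x - mean)^2)/(n-1)) = 1.1417493
u_A = s / sqrt(n) = 1.1417493 / sqrt(8) = 0.40366934
u_B1 = 1.048 / sqrt(2) = 0.74104791
u_B2 = 0.69 / sqrt(3) = 0.39837169
uc = sqrt(0.40366934^2 + 0.74104791^2 + 0.39837169^2) = 0.93316716
U = k * uc = 3 * 0.93316716
U = 2.7995

2.7995


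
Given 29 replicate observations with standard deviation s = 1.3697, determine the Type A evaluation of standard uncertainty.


u_A = s / sqrt(n)
u_A = 1.3697 / sqrt(29)
u_A = 1.3697 / 5.3851648
u_A = 0.2543

0.2543


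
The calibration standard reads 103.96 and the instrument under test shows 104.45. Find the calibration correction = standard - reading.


Correction = standard - reading
= 103.96 - 104.45
= -0.4900

-0.4900


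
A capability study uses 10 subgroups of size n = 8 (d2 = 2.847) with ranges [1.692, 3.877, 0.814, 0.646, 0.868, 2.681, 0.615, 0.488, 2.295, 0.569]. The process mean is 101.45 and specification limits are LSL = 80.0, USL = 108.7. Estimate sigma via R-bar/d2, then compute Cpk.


R_bar = (1.692 + 3.877 + 0.814 + 0.646 + 0.868 + 2.681 + 0.615 + 0.488 + 2.295 + 0.569) / 10 = 1.4545
sigma = R_bar / d2 = 1.4545 / 2.847 = 0.51088865
Cp = (USL - LSL)/(6*sigma) = (108.7 - 80.0)/(6*0.51088865) = 9.3628
Cpu = (108.7 - 101.45)/(3*0.51088865) = 4.7303
Cpl = (101.45 - 80.0)/(3*0.51088865) = 13.9952
Cpk = min(Cpu, Cpl) = 4.7303

4.7303


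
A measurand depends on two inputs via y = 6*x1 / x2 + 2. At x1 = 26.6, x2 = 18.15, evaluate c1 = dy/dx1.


y = 6*x1 / x2 + 2
dy/dx1 = 6/x2
Evaluate at x2 = 18.15: c1 = 6 / 18.15
c1 = 0.3306

0.3306


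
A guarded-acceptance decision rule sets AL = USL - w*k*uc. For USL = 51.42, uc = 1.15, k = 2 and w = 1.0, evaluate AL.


U = k * uc = 2 * 1.15 = 2.3
guard band g = w * U = 1.0 * 2.3 = 2.3
AL = USL - g = 51.42 - 2.3
AL = 49.1200

49.1200


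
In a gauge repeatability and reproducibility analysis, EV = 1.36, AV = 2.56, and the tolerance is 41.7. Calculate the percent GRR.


GRR = sqrt(EV^2 + AV^2) = sqrt(1.36^2 + 2.56^2) = 2.8988273
%GRR = GRR / tol * 100 = 2.8988273 / 41.7 * 100
%GRR = 6.9516

6.9516


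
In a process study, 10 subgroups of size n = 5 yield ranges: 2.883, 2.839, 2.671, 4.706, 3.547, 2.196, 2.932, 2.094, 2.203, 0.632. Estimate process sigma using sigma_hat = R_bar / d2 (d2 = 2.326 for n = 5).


R_bar = (2.883 + 2.839 + 2.671 + 4.706 + 3.547 + 2.196 + 2.932 + 2.094 + 2.203 + 0.632) / 10
R_bar = 26.703 / 10 = 2.6703
sigma_hat = R_bar / d2 = 2.6703 / 2.326 = 1.1480

1.1480


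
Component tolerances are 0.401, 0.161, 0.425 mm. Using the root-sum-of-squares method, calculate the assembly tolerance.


RSS = sqrt(0.401^2 + 0.161^2 + 0.425^2)
= sqrt(0.367347)
= 0.6061

0.6061


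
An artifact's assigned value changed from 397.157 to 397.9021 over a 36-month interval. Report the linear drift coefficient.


rate = (v2 - v1) / months
= (397.9021 - 397.157) / 36
= 0.7451 / 36
= 0.0207

0.0207


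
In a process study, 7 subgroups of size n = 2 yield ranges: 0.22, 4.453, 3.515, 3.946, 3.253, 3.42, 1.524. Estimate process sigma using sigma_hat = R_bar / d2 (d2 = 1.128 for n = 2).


R_bar = (0.22 + 4.453 + 3.515 + 3.946 + 3.253 + 3.42 + 1.524) / 7
R_bar = 20.331 / 7 = 2.9044286
sigma_hat = R_bar / d2 = 2.9044286 / 1.128 = 2.5748

2.5748


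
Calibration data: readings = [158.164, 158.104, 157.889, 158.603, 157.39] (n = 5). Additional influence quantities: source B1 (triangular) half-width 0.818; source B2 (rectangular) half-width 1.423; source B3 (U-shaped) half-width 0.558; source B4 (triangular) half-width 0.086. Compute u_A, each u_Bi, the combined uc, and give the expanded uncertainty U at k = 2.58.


mean = (158.164 + 158.104 + 157.889 + 158.603 + 157.39) / 5 = 158.03
s = sqrt(sum((x - mean)^2)/(n-1)) = 0.44193948
u_A = s / sqrt(n) = 0.44193948 / sqrt(5) = 0.19764134
u_B1 = 0.818 / sqrt(6) = 0.3339471
u_B2 = 1.423 / sqrt(3) = 0.82156943
u_B3 = 0.558 / sqrt(2) = 0.39456558
u_B4 = 0.086 / sqrt(6) = 0.035109353
uc = sqrt(0.19764134^2 + 0.3339471^2 + 0.82156943^2 + 0.39456558^2 + 0.035109353^2) = 0.99119814
U = k * uc = 2.58 * 0.99119814
U = 2.5573

2.5573


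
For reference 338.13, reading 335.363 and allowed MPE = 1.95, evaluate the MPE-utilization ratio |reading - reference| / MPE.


e = indication - reference = 335.363 - 338.13 = -2.7670
|e| = 2.7670
ratio = |e| / MPE = 2.7670 / 1.95
ratio = 1.4190

1.4190


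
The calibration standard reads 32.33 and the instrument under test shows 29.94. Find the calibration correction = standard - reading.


Correction = standard - reading
= 32.33 - 29.94
= 2.3900

2.3900


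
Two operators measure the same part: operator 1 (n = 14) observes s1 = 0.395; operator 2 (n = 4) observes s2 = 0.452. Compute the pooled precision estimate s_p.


s_p = sqrt(((n1-1)*s1^2 + (n2-1)*s2^2) / (n1+n2-2))
numerator = (14-1)*0.395^2 + (4-1)*0.452^2 = 2.028325 + 0.612912 = 2.641237
denominator = 14 + 4 - 2 = 16
s_p^2 = 2.641237 / 16 = 0.16507731
s_p = sqrt(0.16507731) = 0.4063

0.4063


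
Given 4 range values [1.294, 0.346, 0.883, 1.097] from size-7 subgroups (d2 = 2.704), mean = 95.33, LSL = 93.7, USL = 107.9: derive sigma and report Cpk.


R_bar = (1.294 + 0.346 + 0.883 + 1.097) / 4 = 0.905
sigma = R_bar / d2 = 0.905 / 2.704 = 0.33468935
Cp = (USL - LSL)/(6*sigma) = (107.9 - 93.7)/(6*0.33468935) = 7.0712
Cpu = (107.9 - 95.33)/(3*0.33468935) = 12.5191
Cpl = (95.33 - 93.7)/(3*0.33468935) = 1.6234
Cpk = min(Cpu, Cpl) = 1.6234

1.6234


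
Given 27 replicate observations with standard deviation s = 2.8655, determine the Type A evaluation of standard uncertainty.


u_A = s / sqrt(n)
u_A = 2.8655 / sqrt(27)
u_A = 2.8655 / 5.1961524
u_A = 0.5515

0.5515


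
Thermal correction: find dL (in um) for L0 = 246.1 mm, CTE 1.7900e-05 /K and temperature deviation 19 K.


dL = L * alpha * dT
= 246.1 * 1.7900e-05 * 19
= 0.0836986 mm
dL_um = 0.0836986 * 1000 = 83.6986 um

83.6986


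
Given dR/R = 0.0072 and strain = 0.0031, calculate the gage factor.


GF = (dR/R) / epsilon
= 0.0072 / 0.0031
= 2.3226

2.3226


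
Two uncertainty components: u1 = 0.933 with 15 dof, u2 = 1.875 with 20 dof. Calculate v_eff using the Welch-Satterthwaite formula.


uc = sqrt(u1^2 + u2^2) = sqrt(0.933^2 + 1.875^2) = 2.0943051
v_eff = uc^4 / (u1^4/v1 + u2^4/v2)
= 2.0943051^4 / (0.933^4/15 + 1.875^4/20)
= 19.237995 / 0.6684977
v_eff = 28.7780

28.7780


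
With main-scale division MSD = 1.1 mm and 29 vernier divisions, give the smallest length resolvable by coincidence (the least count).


LC = MSD / n_div
= 1.1 / 29
= 0.0379

0.0379


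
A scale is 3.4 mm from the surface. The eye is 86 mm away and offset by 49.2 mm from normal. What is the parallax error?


error = h * offset / d
= 3.4 * 49.2 / 86
= 1.9451

1.9451


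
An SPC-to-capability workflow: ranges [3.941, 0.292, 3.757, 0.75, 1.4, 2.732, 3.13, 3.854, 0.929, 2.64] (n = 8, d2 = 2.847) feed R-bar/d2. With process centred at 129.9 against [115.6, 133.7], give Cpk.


R_bar = (3.941 + 0.292 + 3.757 + 0.75 + 1.4 + 2.732 + 3.13 + 3.854 + 0.929 + 2.64) / 10 = 2.3425
sigma = R_bar / d2 = 2.3425 / 2.847 = 0.82279593
Cp = (USL - LSL)/(6*sigma) = (133.7 - 115.6)/(6*0.82279593) = 3.6664
Cpu = (133.7 - 129.9)/(3*0.82279593) = 1.5395
Cpl = (129.9 - 115.6)/(3*0.82279593) = 5.7933
Cpk = min(Cpu, Cpl) = 1.5395

1.5395
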